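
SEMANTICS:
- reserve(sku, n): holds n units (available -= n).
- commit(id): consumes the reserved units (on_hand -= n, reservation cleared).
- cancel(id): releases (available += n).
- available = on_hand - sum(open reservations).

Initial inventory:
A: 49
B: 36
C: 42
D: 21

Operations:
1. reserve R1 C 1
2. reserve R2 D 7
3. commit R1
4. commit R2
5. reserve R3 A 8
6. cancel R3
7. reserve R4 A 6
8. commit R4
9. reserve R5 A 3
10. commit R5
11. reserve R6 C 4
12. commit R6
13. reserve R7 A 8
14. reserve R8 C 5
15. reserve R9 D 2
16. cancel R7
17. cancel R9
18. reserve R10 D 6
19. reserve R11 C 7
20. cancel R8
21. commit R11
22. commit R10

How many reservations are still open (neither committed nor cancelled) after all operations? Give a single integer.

Step 1: reserve R1 C 1 -> on_hand[A=49 B=36 C=42 D=21] avail[A=49 B=36 C=41 D=21] open={R1}
Step 2: reserve R2 D 7 -> on_hand[A=49 B=36 C=42 D=21] avail[A=49 B=36 C=41 D=14] open={R1,R2}
Step 3: commit R1 -> on_hand[A=49 B=36 C=41 D=21] avail[A=49 B=36 C=41 D=14] open={R2}
Step 4: commit R2 -> on_hand[A=49 B=36 C=41 D=14] avail[A=49 B=36 C=41 D=14] open={}
Step 5: reserve R3 A 8 -> on_hand[A=49 B=36 C=41 D=14] avail[A=41 B=36 C=41 D=14] open={R3}
Step 6: cancel R3 -> on_hand[A=49 B=36 C=41 D=14] avail[A=49 B=36 C=41 D=14] open={}
Step 7: reserve R4 A 6 -> on_hand[A=49 B=36 C=41 D=14] avail[A=43 B=36 C=41 D=14] open={R4}
Step 8: commit R4 -> on_hand[A=43 B=36 C=41 D=14] avail[A=43 B=36 C=41 D=14] open={}
Step 9: reserve R5 A 3 -> on_hand[A=43 B=36 C=41 D=14] avail[A=40 B=36 C=41 D=14] open={R5}
Step 10: commit R5 -> on_hand[A=40 B=36 C=41 D=14] avail[A=40 B=36 C=41 D=14] open={}
Step 11: reserve R6 C 4 -> on_hand[A=40 B=36 C=41 D=14] avail[A=40 B=36 C=37 D=14] open={R6}
Step 12: commit R6 -> on_hand[A=40 B=36 C=37 D=14] avail[A=40 B=36 C=37 D=14] open={}
Step 13: reserve R7 A 8 -> on_hand[A=40 B=36 C=37 D=14] avail[A=32 B=36 C=37 D=14] open={R7}
Step 14: reserve R8 C 5 -> on_hand[A=40 B=36 C=37 D=14] avail[A=32 B=36 C=32 D=14] open={R7,R8}
Step 15: reserve R9 D 2 -> on_hand[A=40 B=36 C=37 D=14] avail[A=32 B=36 C=32 D=12] open={R7,R8,R9}
Step 16: cancel R7 -> on_hand[A=40 B=36 C=37 D=14] avail[A=40 B=36 C=32 D=12] open={R8,R9}
Step 17: cancel R9 -> on_hand[A=40 B=36 C=37 D=14] avail[A=40 B=36 C=32 D=14] open={R8}
Step 18: reserve R10 D 6 -> on_hand[A=40 B=36 C=37 D=14] avail[A=40 B=36 C=32 D=8] open={R10,R8}
Step 19: reserve R11 C 7 -> on_hand[A=40 B=36 C=37 D=14] avail[A=40 B=36 C=25 D=8] open={R10,R11,R8}
Step 20: cancel R8 -> on_hand[A=40 B=36 C=37 D=14] avail[A=40 B=36 C=30 D=8] open={R10,R11}
Step 21: commit R11 -> on_hand[A=40 B=36 C=30 D=14] avail[A=40 B=36 C=30 D=8] open={R10}
Step 22: commit R10 -> on_hand[A=40 B=36 C=30 D=8] avail[A=40 B=36 C=30 D=8] open={}
Open reservations: [] -> 0

Answer: 0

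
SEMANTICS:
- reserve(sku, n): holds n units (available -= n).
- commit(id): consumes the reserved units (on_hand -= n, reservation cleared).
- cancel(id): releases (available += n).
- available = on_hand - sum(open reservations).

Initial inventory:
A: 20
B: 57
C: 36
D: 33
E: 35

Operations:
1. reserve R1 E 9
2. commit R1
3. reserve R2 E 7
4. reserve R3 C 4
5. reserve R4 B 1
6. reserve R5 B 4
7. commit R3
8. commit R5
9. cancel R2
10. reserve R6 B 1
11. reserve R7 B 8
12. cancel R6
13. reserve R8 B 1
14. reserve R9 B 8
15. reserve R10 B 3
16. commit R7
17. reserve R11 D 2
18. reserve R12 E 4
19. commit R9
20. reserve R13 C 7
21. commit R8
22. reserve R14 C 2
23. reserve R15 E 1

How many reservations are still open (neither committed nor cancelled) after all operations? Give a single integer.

Step 1: reserve R1 E 9 -> on_hand[A=20 B=57 C=36 D=33 E=35] avail[A=20 B=57 C=36 D=33 E=26] open={R1}
Step 2: commit R1 -> on_hand[A=20 B=57 C=36 D=33 E=26] avail[A=20 B=57 C=36 D=33 E=26] open={}
Step 3: reserve R2 E 7 -> on_hand[A=20 B=57 C=36 D=33 E=26] avail[A=20 B=57 C=36 D=33 E=19] open={R2}
Step 4: reserve R3 C 4 -> on_hand[A=20 B=57 C=36 D=33 E=26] avail[A=20 B=57 C=32 D=33 E=19] open={R2,R3}
Step 5: reserve R4 B 1 -> on_hand[A=20 B=57 C=36 D=33 E=26] avail[A=20 B=56 C=32 D=33 E=19] open={R2,R3,R4}
Step 6: reserve R5 B 4 -> on_hand[A=20 B=57 C=36 D=33 E=26] avail[A=20 B=52 C=32 D=33 E=19] open={R2,R3,R4,R5}
Step 7: commit R3 -> on_hand[A=20 B=57 C=32 D=33 E=26] avail[A=20 B=52 C=32 D=33 E=19] open={R2,R4,R5}
Step 8: commit R5 -> on_hand[A=20 B=53 C=32 D=33 E=26] avail[A=20 B=52 C=32 D=33 E=19] open={R2,R4}
Step 9: cancel R2 -> on_hand[A=20 B=53 C=32 D=33 E=26] avail[A=20 B=52 C=32 D=33 E=26] open={R4}
Step 10: reserve R6 B 1 -> on_hand[A=20 B=53 C=32 D=33 E=26] avail[A=20 B=51 C=32 D=33 E=26] open={R4,R6}
Step 11: reserve R7 B 8 -> on_hand[A=20 B=53 C=32 D=33 E=26] avail[A=20 B=43 C=32 D=33 E=26] open={R4,R6,R7}
Step 12: cancel R6 -> on_hand[A=20 B=53 C=32 D=33 E=26] avail[A=20 B=44 C=32 D=33 E=26] open={R4,R7}
Step 13: reserve R8 B 1 -> on_hand[A=20 B=53 C=32 D=33 E=26] avail[A=20 B=43 C=32 D=33 E=26] open={R4,R7,R8}
Step 14: reserve R9 B 8 -> on_hand[A=20 B=53 C=32 D=33 E=26] avail[A=20 B=35 C=32 D=33 E=26] open={R4,R7,R8,R9}
Step 15: reserve R10 B 3 -> on_hand[A=20 B=53 C=32 D=33 E=26] avail[A=20 B=32 C=32 D=33 E=26] open={R10,R4,R7,R8,R9}
Step 16: commit R7 -> on_hand[A=20 B=45 C=32 D=33 E=26] avail[A=20 B=32 C=32 D=33 E=26] open={R10,R4,R8,R9}
Step 17: reserve R11 D 2 -> on_hand[A=20 B=45 C=32 D=33 E=26] avail[A=20 B=32 C=32 D=31 E=26] open={R10,R11,R4,R8,R9}
Step 18: reserve R12 E 4 -> on_hand[A=20 B=45 C=32 D=33 E=26] avail[A=20 B=32 C=32 D=31 E=22] open={R10,R11,R12,R4,R8,R9}
Step 19: commit R9 -> on_hand[A=20 B=37 C=32 D=33 E=26] avail[A=20 B=32 C=32 D=31 E=22] open={R10,R11,R12,R4,R8}
Step 20: reserve R13 C 7 -> on_hand[A=20 B=37 C=32 D=33 E=26] avail[A=20 B=32 C=25 D=31 E=22] open={R10,R11,R12,R13,R4,R8}
Step 21: commit R8 -> on_hand[A=20 B=36 C=32 D=33 E=26] avail[A=20 B=32 C=25 D=31 E=22] open={R10,R11,R12,R13,R4}
Step 22: reserve R14 C 2 -> on_hand[A=20 B=36 C=32 D=33 E=26] avail[A=20 B=32 C=23 D=31 E=22] open={R10,R11,R12,R13,R14,R4}
Step 23: reserve R15 E 1 -> on_hand[A=20 B=36 C=32 D=33 E=26] avail[A=20 B=32 C=23 D=31 E=21] open={R10,R11,R12,R13,R14,R15,R4}
Open reservations: ['R10', 'R11', 'R12', 'R13', 'R14', 'R15', 'R4'] -> 7

Answer: 7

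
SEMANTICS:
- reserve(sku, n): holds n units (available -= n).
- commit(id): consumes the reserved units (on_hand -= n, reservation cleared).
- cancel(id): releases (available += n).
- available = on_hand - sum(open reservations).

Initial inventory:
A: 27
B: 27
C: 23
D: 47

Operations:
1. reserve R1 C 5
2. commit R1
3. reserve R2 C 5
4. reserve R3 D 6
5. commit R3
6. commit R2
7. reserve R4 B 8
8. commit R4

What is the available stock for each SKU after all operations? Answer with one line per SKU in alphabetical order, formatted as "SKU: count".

Answer: A: 27
B: 19
C: 13
D: 41

Derivation:
Step 1: reserve R1 C 5 -> on_hand[A=27 B=27 C=23 D=47] avail[A=27 B=27 C=18 D=47] open={R1}
Step 2: commit R1 -> on_hand[A=27 B=27 C=18 D=47] avail[A=27 B=27 C=18 D=47] open={}
Step 3: reserve R2 C 5 -> on_hand[A=27 B=27 C=18 D=47] avail[A=27 B=27 C=13 D=47] open={R2}
Step 4: reserve R3 D 6 -> on_hand[A=27 B=27 C=18 D=47] avail[A=27 B=27 C=13 D=41] open={R2,R3}
Step 5: commit R3 -> on_hand[A=27 B=27 C=18 D=41] avail[A=27 B=27 C=13 D=41] open={R2}
Step 6: commit R2 -> on_hand[A=27 B=27 C=13 D=41] avail[A=27 B=27 C=13 D=41] open={}
Step 7: reserve R4 B 8 -> on_hand[A=27 B=27 C=13 D=41] avail[A=27 B=19 C=13 D=41] open={R4}
Step 8: commit R4 -> on_hand[A=27 B=19 C=13 D=41] avail[A=27 B=19 C=13 D=41] open={}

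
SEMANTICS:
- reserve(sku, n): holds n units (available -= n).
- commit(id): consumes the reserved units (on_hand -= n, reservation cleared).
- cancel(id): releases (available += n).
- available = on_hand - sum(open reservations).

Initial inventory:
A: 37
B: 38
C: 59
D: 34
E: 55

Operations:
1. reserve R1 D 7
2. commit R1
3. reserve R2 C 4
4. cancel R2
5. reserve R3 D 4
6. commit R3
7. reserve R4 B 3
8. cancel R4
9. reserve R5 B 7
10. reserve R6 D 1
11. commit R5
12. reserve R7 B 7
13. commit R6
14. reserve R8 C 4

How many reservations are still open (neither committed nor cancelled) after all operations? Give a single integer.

Step 1: reserve R1 D 7 -> on_hand[A=37 B=38 C=59 D=34 E=55] avail[A=37 B=38 C=59 D=27 E=55] open={R1}
Step 2: commit R1 -> on_hand[A=37 B=38 C=59 D=27 E=55] avail[A=37 B=38 C=59 D=27 E=55] open={}
Step 3: reserve R2 C 4 -> on_hand[A=37 B=38 C=59 D=27 E=55] avail[A=37 B=38 C=55 D=27 E=55] open={R2}
Step 4: cancel R2 -> on_hand[A=37 B=38 C=59 D=27 E=55] avail[A=37 B=38 C=59 D=27 E=55] open={}
Step 5: reserve R3 D 4 -> on_hand[A=37 B=38 C=59 D=27 E=55] avail[A=37 B=38 C=59 D=23 E=55] open={R3}
Step 6: commit R3 -> on_hand[A=37 B=38 C=59 D=23 E=55] avail[A=37 B=38 C=59 D=23 E=55] open={}
Step 7: reserve R4 B 3 -> on_hand[A=37 B=38 C=59 D=23 E=55] avail[A=37 B=35 C=59 D=23 E=55] open={R4}
Step 8: cancel R4 -> on_hand[A=37 B=38 C=59 D=23 E=55] avail[A=37 B=38 C=59 D=23 E=55] open={}
Step 9: reserve R5 B 7 -> on_hand[A=37 B=38 C=59 D=23 E=55] avail[A=37 B=31 C=59 D=23 E=55] open={R5}
Step 10: reserve R6 D 1 -> on_hand[A=37 B=38 C=59 D=23 E=55] avail[A=37 B=31 C=59 D=22 E=55] open={R5,R6}
Step 11: commit R5 -> on_hand[A=37 B=31 C=59 D=23 E=55] avail[A=37 B=31 C=59 D=22 E=55] open={R6}
Step 12: reserve R7 B 7 -> on_hand[A=37 B=31 C=59 D=23 E=55] avail[A=37 B=24 C=59 D=22 E=55] open={R6,R7}
Step 13: commit R6 -> on_hand[A=37 B=31 C=59 D=22 E=55] avail[A=37 B=24 C=59 D=22 E=55] open={R7}
Step 14: reserve R8 C 4 -> on_hand[A=37 B=31 C=59 D=22 E=55] avail[A=37 B=24 C=55 D=22 E=55] open={R7,R8}
Open reservations: ['R7', 'R8'] -> 2

Answer: 2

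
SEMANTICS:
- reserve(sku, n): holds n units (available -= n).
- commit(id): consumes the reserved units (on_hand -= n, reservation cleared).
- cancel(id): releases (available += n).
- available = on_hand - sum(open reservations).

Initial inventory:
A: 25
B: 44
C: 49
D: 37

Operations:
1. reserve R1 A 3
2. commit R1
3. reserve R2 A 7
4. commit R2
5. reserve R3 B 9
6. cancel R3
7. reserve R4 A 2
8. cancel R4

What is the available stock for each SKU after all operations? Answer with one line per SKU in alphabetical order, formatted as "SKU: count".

Step 1: reserve R1 A 3 -> on_hand[A=25 B=44 C=49 D=37] avail[A=22 B=44 C=49 D=37] open={R1}
Step 2: commit R1 -> on_hand[A=22 B=44 C=49 D=37] avail[A=22 B=44 C=49 D=37] open={}
Step 3: reserve R2 A 7 -> on_hand[A=22 B=44 C=49 D=37] avail[A=15 B=44 C=49 D=37] open={R2}
Step 4: commit R2 -> on_hand[A=15 B=44 C=49 D=37] avail[A=15 B=44 C=49 D=37] open={}
Step 5: reserve R3 B 9 -> on_hand[A=15 B=44 C=49 D=37] avail[A=15 B=35 C=49 D=37] open={R3}
Step 6: cancel R3 -> on_hand[A=15 B=44 C=49 D=37] avail[A=15 B=44 C=49 D=37] open={}
Step 7: reserve R4 A 2 -> on_hand[A=15 B=44 C=49 D=37] avail[A=13 B=44 C=49 D=37] open={R4}
Step 8: cancel R4 -> on_hand[A=15 B=44 C=49 D=37] avail[A=15 B=44 C=49 D=37] open={}

Answer: A: 15
B: 44
C: 49
D: 37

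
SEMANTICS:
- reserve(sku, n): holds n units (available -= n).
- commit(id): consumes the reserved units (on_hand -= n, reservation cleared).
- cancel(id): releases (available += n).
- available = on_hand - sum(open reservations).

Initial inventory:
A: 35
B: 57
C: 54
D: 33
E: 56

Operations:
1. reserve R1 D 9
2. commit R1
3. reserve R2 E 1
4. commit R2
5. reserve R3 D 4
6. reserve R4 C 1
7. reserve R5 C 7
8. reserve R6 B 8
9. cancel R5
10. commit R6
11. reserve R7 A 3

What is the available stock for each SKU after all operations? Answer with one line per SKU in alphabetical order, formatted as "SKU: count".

Answer: A: 32
B: 49
C: 53
D: 20
E: 55

Derivation:
Step 1: reserve R1 D 9 -> on_hand[A=35 B=57 C=54 D=33 E=56] avail[A=35 B=57 C=54 D=24 E=56] open={R1}
Step 2: commit R1 -> on_hand[A=35 B=57 C=54 D=24 E=56] avail[A=35 B=57 C=54 D=24 E=56] open={}
Step 3: reserve R2 E 1 -> on_hand[A=35 B=57 C=54 D=24 E=56] avail[A=35 B=57 C=54 D=24 E=55] open={R2}
Step 4: commit R2 -> on_hand[A=35 B=57 C=54 D=24 E=55] avail[A=35 B=57 C=54 D=24 E=55] open={}
Step 5: reserve R3 D 4 -> on_hand[A=35 B=57 C=54 D=24 E=55] avail[A=35 B=57 C=54 D=20 E=55] open={R3}
Step 6: reserve R4 C 1 -> on_hand[A=35 B=57 C=54 D=24 E=55] avail[A=35 B=57 C=53 D=20 E=55] open={R3,R4}
Step 7: reserve R5 C 7 -> on_hand[A=35 B=57 C=54 D=24 E=55] avail[A=35 B=57 C=46 D=20 E=55] open={R3,R4,R5}
Step 8: reserve R6 B 8 -> on_hand[A=35 B=57 C=54 D=24 E=55] avail[A=35 B=49 C=46 D=20 E=55] open={R3,R4,R5,R6}
Step 9: cancel R5 -> on_hand[A=35 B=57 C=54 D=24 E=55] avail[A=35 B=49 C=53 D=20 E=55] open={R3,R4,R6}
Step 10: commit R6 -> on_hand[A=35 B=49 C=54 D=24 E=55] avail[A=35 B=49 C=53 D=20 E=55] open={R3,R4}
Step 11: reserve R7 A 3 -> on_hand[A=35 B=49 C=54 D=24 E=55] avail[A=32 B=49 C=53 D=20 E=55] open={R3,R4,R7}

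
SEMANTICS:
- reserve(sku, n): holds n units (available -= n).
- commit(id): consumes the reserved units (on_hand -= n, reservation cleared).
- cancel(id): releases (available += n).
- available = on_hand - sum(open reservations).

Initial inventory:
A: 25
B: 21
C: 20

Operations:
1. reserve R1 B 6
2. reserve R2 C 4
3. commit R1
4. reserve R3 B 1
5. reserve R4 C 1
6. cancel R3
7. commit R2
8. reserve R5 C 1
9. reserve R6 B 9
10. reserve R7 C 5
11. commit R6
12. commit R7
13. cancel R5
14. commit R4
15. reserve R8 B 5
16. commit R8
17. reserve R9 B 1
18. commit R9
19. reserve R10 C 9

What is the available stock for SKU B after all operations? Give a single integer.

Answer: 0

Derivation:
Step 1: reserve R1 B 6 -> on_hand[A=25 B=21 C=20] avail[A=25 B=15 C=20] open={R1}
Step 2: reserve R2 C 4 -> on_hand[A=25 B=21 C=20] avail[A=25 B=15 C=16] open={R1,R2}
Step 3: commit R1 -> on_hand[A=25 B=15 C=20] avail[A=25 B=15 C=16] open={R2}
Step 4: reserve R3 B 1 -> on_hand[A=25 B=15 C=20] avail[A=25 B=14 C=16] open={R2,R3}
Step 5: reserve R4 C 1 -> on_hand[A=25 B=15 C=20] avail[A=25 B=14 C=15] open={R2,R3,R4}
Step 6: cancel R3 -> on_hand[A=25 B=15 C=20] avail[A=25 B=15 C=15] open={R2,R4}
Step 7: commit R2 -> on_hand[A=25 B=15 C=16] avail[A=25 B=15 C=15] open={R4}
Step 8: reserve R5 C 1 -> on_hand[A=25 B=15 C=16] avail[A=25 B=15 C=14] open={R4,R5}
Step 9: reserve R6 B 9 -> on_hand[A=25 B=15 C=16] avail[A=25 B=6 C=14] open={R4,R5,R6}
Step 10: reserve R7 C 5 -> on_hand[A=25 B=15 C=16] avail[A=25 B=6 C=9] open={R4,R5,R6,R7}
Step 11: commit R6 -> on_hand[A=25 B=6 C=16] avail[A=25 B=6 C=9] open={R4,R5,R7}
Step 12: commit R7 -> on_hand[A=25 B=6 C=11] avail[A=25 B=6 C=9] open={R4,R5}
Step 13: cancel R5 -> on_hand[A=25 B=6 C=11] avail[A=25 B=6 C=10] open={R4}
Step 14: commit R4 -> on_hand[A=25 B=6 C=10] avail[A=25 B=6 C=10] open={}
Step 15: reserve R8 B 5 -> on_hand[A=25 B=6 C=10] avail[A=25 B=1 C=10] open={R8}
Step 16: commit R8 -> on_hand[A=25 B=1 C=10] avail[A=25 B=1 C=10] open={}
Step 17: reserve R9 B 1 -> on_hand[A=25 B=1 C=10] avail[A=25 B=0 C=10] open={R9}
Step 18: commit R9 -> on_hand[A=25 B=0 C=10] avail[A=25 B=0 C=10] open={}
Step 19: reserve R10 C 9 -> on_hand[A=25 B=0 C=10] avail[A=25 B=0 C=1] open={R10}
Final available[B] = 0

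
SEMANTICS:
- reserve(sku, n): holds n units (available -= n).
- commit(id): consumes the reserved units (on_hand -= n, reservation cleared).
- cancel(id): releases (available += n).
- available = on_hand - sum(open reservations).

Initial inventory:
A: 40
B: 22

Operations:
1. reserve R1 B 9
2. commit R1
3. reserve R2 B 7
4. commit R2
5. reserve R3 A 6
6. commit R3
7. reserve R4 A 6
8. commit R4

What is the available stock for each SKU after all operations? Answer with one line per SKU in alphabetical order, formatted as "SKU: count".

Answer: A: 28
B: 6

Derivation:
Step 1: reserve R1 B 9 -> on_hand[A=40 B=22] avail[A=40 B=13] open={R1}
Step 2: commit R1 -> on_hand[A=40 B=13] avail[A=40 B=13] open={}
Step 3: reserve R2 B 7 -> on_hand[A=40 B=13] avail[A=40 B=6] open={R2}
Step 4: commit R2 -> on_hand[A=40 B=6] avail[A=40 B=6] open={}
Step 5: reserve R3 A 6 -> on_hand[A=40 B=6] avail[A=34 B=6] open={R3}
Step 6: commit R3 -> on_hand[A=34 B=6] avail[A=34 B=6] open={}
Step 7: reserve R4 A 6 -> on_hand[A=34 B=6] avail[A=28 B=6] open={R4}
Step 8: commit R4 -> on_hand[A=28 B=6] avail[A=28 B=6] open={}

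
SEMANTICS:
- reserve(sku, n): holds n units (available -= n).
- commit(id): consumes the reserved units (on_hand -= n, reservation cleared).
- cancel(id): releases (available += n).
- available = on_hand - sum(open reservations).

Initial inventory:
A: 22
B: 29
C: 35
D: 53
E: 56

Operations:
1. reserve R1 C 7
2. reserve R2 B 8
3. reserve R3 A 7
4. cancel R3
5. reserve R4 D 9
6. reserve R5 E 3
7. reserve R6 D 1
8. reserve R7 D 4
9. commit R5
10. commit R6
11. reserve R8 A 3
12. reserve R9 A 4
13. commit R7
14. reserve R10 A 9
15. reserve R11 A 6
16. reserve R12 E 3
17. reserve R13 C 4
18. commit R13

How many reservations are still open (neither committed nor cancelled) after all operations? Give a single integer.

Step 1: reserve R1 C 7 -> on_hand[A=22 B=29 C=35 D=53 E=56] avail[A=22 B=29 C=28 D=53 E=56] open={R1}
Step 2: reserve R2 B 8 -> on_hand[A=22 B=29 C=35 D=53 E=56] avail[A=22 B=21 C=28 D=53 E=56] open={R1,R2}
Step 3: reserve R3 A 7 -> on_hand[A=22 B=29 C=35 D=53 E=56] avail[A=15 B=21 C=28 D=53 E=56] open={R1,R2,R3}
Step 4: cancel R3 -> on_hand[A=22 B=29 C=35 D=53 E=56] avail[A=22 B=21 C=28 D=53 E=56] open={R1,R2}
Step 5: reserve R4 D 9 -> on_hand[A=22 B=29 C=35 D=53 E=56] avail[A=22 B=21 C=28 D=44 E=56] open={R1,R2,R4}
Step 6: reserve R5 E 3 -> on_hand[A=22 B=29 C=35 D=53 E=56] avail[A=22 B=21 C=28 D=44 E=53] open={R1,R2,R4,R5}
Step 7: reserve R6 D 1 -> on_hand[A=22 B=29 C=35 D=53 E=56] avail[A=22 B=21 C=28 D=43 E=53] open={R1,R2,R4,R5,R6}
Step 8: reserve R7 D 4 -> on_hand[A=22 B=29 C=35 D=53 E=56] avail[A=22 B=21 C=28 D=39 E=53] open={R1,R2,R4,R5,R6,R7}
Step 9: commit R5 -> on_hand[A=22 B=29 C=35 D=53 E=53] avail[A=22 B=21 C=28 D=39 E=53] open={R1,R2,R4,R6,R7}
Step 10: commit R6 -> on_hand[A=22 B=29 C=35 D=52 E=53] avail[A=22 B=21 C=28 D=39 E=53] open={R1,R2,R4,R7}
Step 11: reserve R8 A 3 -> on_hand[A=22 B=29 C=35 D=52 E=53] avail[A=19 B=21 C=28 D=39 E=53] open={R1,R2,R4,R7,R8}
Step 12: reserve R9 A 4 -> on_hand[A=22 B=29 C=35 D=52 E=53] avail[A=15 B=21 C=28 D=39 E=53] open={R1,R2,R4,R7,R8,R9}
Step 13: commit R7 -> on_hand[A=22 B=29 C=35 D=48 E=53] avail[A=15 B=21 C=28 D=39 E=53] open={R1,R2,R4,R8,R9}
Step 14: reserve R10 A 9 -> on_hand[A=22 B=29 C=35 D=48 E=53] avail[A=6 B=21 C=28 D=39 E=53] open={R1,R10,R2,R4,R8,R9}
Step 15: reserve R11 A 6 -> on_hand[A=22 B=29 C=35 D=48 E=53] avail[A=0 B=21 C=28 D=39 E=53] open={R1,R10,R11,R2,R4,R8,R9}
Step 16: reserve R12 E 3 -> on_hand[A=22 B=29 C=35 D=48 E=53] avail[A=0 B=21 C=28 D=39 E=50] open={R1,R10,R11,R12,R2,R4,R8,R9}
Step 17: reserve R13 C 4 -> on_hand[A=22 B=29 C=35 D=48 E=53] avail[A=0 B=21 C=24 D=39 E=50] open={R1,R10,R11,R12,R13,R2,R4,R8,R9}
Step 18: commit R13 -> on_hand[A=22 B=29 C=31 D=48 E=53] avail[A=0 B=21 C=24 D=39 E=50] open={R1,R10,R11,R12,R2,R4,R8,R9}
Open reservations: ['R1', 'R10', 'R11', 'R12', 'R2', 'R4', 'R8', 'R9'] -> 8

Answer: 8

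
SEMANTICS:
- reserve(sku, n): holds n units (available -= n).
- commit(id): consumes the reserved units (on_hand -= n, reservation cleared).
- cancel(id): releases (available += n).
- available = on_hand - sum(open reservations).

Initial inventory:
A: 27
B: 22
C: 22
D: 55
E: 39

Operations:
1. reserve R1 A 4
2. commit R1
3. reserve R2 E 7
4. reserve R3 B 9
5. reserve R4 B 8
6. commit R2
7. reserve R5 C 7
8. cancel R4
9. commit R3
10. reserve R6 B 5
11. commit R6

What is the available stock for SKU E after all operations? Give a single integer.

Answer: 32

Derivation:
Step 1: reserve R1 A 4 -> on_hand[A=27 B=22 C=22 D=55 E=39] avail[A=23 B=22 C=22 D=55 E=39] open={R1}
Step 2: commit R1 -> on_hand[A=23 B=22 C=22 D=55 E=39] avail[A=23 B=22 C=22 D=55 E=39] open={}
Step 3: reserve R2 E 7 -> on_hand[A=23 B=22 C=22 D=55 E=39] avail[A=23 B=22 C=22 D=55 E=32] open={R2}
Step 4: reserve R3 B 9 -> on_hand[A=23 B=22 C=22 D=55 E=39] avail[A=23 B=13 C=22 D=55 E=32] open={R2,R3}
Step 5: reserve R4 B 8 -> on_hand[A=23 B=22 C=22 D=55 E=39] avail[A=23 B=5 C=22 D=55 E=32] open={R2,R3,R4}
Step 6: commit R2 -> on_hand[A=23 B=22 C=22 D=55 E=32] avail[A=23 B=5 C=22 D=55 E=32] open={R3,R4}
Step 7: reserve R5 C 7 -> on_hand[A=23 B=22 C=22 D=55 E=32] avail[A=23 B=5 C=15 D=55 E=32] open={R3,R4,R5}
Step 8: cancel R4 -> on_hand[A=23 B=22 C=22 D=55 E=32] avail[A=23 B=13 C=15 D=55 E=32] open={R3,R5}
Step 9: commit R3 -> on_hand[A=23 B=13 C=22 D=55 E=32] avail[A=23 B=13 C=15 D=55 E=32] open={R5}
Step 10: reserve R6 B 5 -> on_hand[A=23 B=13 C=22 D=55 E=32] avail[A=23 B=8 C=15 D=55 E=32] open={R5,R6}
Step 11: commit R6 -> on_hand[A=23 B=8 C=22 D=55 E=32] avail[A=23 B=8 C=15 D=55 E=32] open={R5}
Final available[E] = 32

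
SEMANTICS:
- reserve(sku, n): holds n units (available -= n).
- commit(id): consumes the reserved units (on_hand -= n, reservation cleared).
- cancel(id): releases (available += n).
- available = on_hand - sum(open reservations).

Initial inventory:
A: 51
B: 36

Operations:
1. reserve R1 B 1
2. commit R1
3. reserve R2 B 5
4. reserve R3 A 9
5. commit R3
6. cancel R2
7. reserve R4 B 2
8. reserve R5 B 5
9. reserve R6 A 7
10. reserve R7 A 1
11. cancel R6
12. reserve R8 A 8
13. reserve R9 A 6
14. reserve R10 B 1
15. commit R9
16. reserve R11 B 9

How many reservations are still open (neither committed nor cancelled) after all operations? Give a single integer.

Step 1: reserve R1 B 1 -> on_hand[A=51 B=36] avail[A=51 B=35] open={R1}
Step 2: commit R1 -> on_hand[A=51 B=35] avail[A=51 B=35] open={}
Step 3: reserve R2 B 5 -> on_hand[A=51 B=35] avail[A=51 B=30] open={R2}
Step 4: reserve R3 A 9 -> on_hand[A=51 B=35] avail[A=42 B=30] open={R2,R3}
Step 5: commit R3 -> on_hand[A=42 B=35] avail[A=42 B=30] open={R2}
Step 6: cancel R2 -> on_hand[A=42 B=35] avail[A=42 B=35] open={}
Step 7: reserve R4 B 2 -> on_hand[A=42 B=35] avail[A=42 B=33] open={R4}
Step 8: reserve R5 B 5 -> on_hand[A=42 B=35] avail[A=42 B=28] open={R4,R5}
Step 9: reserve R6 A 7 -> on_hand[A=42 B=35] avail[A=35 B=28] open={R4,R5,R6}
Step 10: reserve R7 A 1 -> on_hand[A=42 B=35] avail[A=34 B=28] open={R4,R5,R6,R7}
Step 11: cancel R6 -> on_hand[A=42 B=35] avail[A=41 B=28] open={R4,R5,R7}
Step 12: reserve R8 A 8 -> on_hand[A=42 B=35] avail[A=33 B=28] open={R4,R5,R7,R8}
Step 13: reserve R9 A 6 -> on_hand[A=42 B=35] avail[A=27 B=28] open={R4,R5,R7,R8,R9}
Step 14: reserve R10 B 1 -> on_hand[A=42 B=35] avail[A=27 B=27] open={R10,R4,R5,R7,R8,R9}
Step 15: commit R9 -> on_hand[A=36 B=35] avail[A=27 B=27] open={R10,R4,R5,R7,R8}
Step 16: reserve R11 B 9 -> on_hand[A=36 B=35] avail[A=27 B=18] open={R10,R11,R4,R5,R7,R8}
Open reservations: ['R10', 'R11', 'R4', 'R5', 'R7', 'R8'] -> 6

Answer: 6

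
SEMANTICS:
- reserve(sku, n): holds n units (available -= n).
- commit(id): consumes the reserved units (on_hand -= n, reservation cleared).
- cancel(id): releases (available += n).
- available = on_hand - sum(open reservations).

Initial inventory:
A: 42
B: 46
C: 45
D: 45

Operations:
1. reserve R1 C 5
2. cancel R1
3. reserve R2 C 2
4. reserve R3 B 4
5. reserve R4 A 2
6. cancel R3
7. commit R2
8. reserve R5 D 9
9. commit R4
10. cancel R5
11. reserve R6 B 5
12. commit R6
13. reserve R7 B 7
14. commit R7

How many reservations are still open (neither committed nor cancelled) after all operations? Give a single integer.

Answer: 0

Derivation:
Step 1: reserve R1 C 5 -> on_hand[A=42 B=46 C=45 D=45] avail[A=42 B=46 C=40 D=45] open={R1}
Step 2: cancel R1 -> on_hand[A=42 B=46 C=45 D=45] avail[A=42 B=46 C=45 D=45] open={}
Step 3: reserve R2 C 2 -> on_hand[A=42 B=46 C=45 D=45] avail[A=42 B=46 C=43 D=45] open={R2}
Step 4: reserve R3 B 4 -> on_hand[A=42 B=46 C=45 D=45] avail[A=42 B=42 C=43 D=45] open={R2,R3}
Step 5: reserve R4 A 2 -> on_hand[A=42 B=46 C=45 D=45] avail[A=40 B=42 C=43 D=45] open={R2,R3,R4}
Step 6: cancel R3 -> on_hand[A=42 B=46 C=45 D=45] avail[A=40 B=46 C=43 D=45] open={R2,R4}
Step 7: commit R2 -> on_hand[A=42 B=46 C=43 D=45] avail[A=40 B=46 C=43 D=45] open={R4}
Step 8: reserve R5 D 9 -> on_hand[A=42 B=46 C=43 D=45] avail[A=40 B=46 C=43 D=36] open={R4,R5}
Step 9: commit R4 -> on_hand[A=40 B=46 C=43 D=45] avail[A=40 B=46 C=43 D=36] open={R5}
Step 10: cancel R5 -> on_hand[A=40 B=46 C=43 D=45] avail[A=40 B=46 C=43 D=45] open={}
Step 11: reserve R6 B 5 -> on_hand[A=40 B=46 C=43 D=45] avail[A=40 B=41 C=43 D=45] open={R6}
Step 12: commit R6 -> on_hand[A=40 B=41 C=43 D=45] avail[A=40 B=41 C=43 D=45] open={}
Step 13: reserve R7 B 7 -> on_hand[A=40 B=41 C=43 D=45] avail[A=40 B=34 C=43 D=45] open={R7}
Step 14: commit R7 -> on_hand[A=40 B=34 C=43 D=45] avail[A=40 B=34 C=43 D=45] open={}
Open reservations: [] -> 0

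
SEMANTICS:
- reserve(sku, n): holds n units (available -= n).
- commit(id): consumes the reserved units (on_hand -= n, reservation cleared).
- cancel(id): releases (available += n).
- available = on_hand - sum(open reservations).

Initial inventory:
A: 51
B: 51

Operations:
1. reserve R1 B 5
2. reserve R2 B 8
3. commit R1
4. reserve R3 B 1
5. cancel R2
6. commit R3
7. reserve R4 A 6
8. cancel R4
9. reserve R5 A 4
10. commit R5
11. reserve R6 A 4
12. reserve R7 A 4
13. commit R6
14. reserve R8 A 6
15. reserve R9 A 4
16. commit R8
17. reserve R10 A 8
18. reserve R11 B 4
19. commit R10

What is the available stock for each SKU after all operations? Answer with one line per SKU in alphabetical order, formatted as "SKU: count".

Answer: A: 21
B: 41

Derivation:
Step 1: reserve R1 B 5 -> on_hand[A=51 B=51] avail[A=51 B=46] open={R1}
Step 2: reserve R2 B 8 -> on_hand[A=51 B=51] avail[A=51 B=38] open={R1,R2}
Step 3: commit R1 -> on_hand[A=51 B=46] avail[A=51 B=38] open={R2}
Step 4: reserve R3 B 1 -> on_hand[A=51 B=46] avail[A=51 B=37] open={R2,R3}
Step 5: cancel R2 -> on_hand[A=51 B=46] avail[A=51 B=45] open={R3}
Step 6: commit R3 -> on_hand[A=51 B=45] avail[A=51 B=45] open={}
Step 7: reserve R4 A 6 -> on_hand[A=51 B=45] avail[A=45 B=45] open={R4}
Step 8: cancel R4 -> on_hand[A=51 B=45] avail[A=51 B=45] open={}
Step 9: reserve R5 A 4 -> on_hand[A=51 B=45] avail[A=47 B=45] open={R5}
Step 10: commit R5 -> on_hand[A=47 B=45] avail[A=47 B=45] open={}
Step 11: reserve R6 A 4 -> on_hand[A=47 B=45] avail[A=43 B=45] open={R6}
Step 12: reserve R7 A 4 -> on_hand[A=47 B=45] avail[A=39 B=45] open={R6,R7}
Step 13: commit R6 -> on_hand[A=43 B=45] avail[A=39 B=45] open={R7}
Step 14: reserve R8 A 6 -> on_hand[A=43 B=45] avail[A=33 B=45] open={R7,R8}
Step 15: reserve R9 A 4 -> on_hand[A=43 B=45] avail[A=29 B=45] open={R7,R8,R9}
Step 16: commit R8 -> on_hand[A=37 B=45] avail[A=29 B=45] open={R7,R9}
Step 17: reserve R10 A 8 -> on_hand[A=37 B=45] avail[A=21 B=45] open={R10,R7,R9}
Step 18: reserve R11 B 4 -> on_hand[A=37 B=45] avail[A=21 B=41] open={R10,R11,R7,R9}
Step 19: commit R10 -> on_hand[A=29 B=45] avail[A=21 B=41] open={R11,R7,R9}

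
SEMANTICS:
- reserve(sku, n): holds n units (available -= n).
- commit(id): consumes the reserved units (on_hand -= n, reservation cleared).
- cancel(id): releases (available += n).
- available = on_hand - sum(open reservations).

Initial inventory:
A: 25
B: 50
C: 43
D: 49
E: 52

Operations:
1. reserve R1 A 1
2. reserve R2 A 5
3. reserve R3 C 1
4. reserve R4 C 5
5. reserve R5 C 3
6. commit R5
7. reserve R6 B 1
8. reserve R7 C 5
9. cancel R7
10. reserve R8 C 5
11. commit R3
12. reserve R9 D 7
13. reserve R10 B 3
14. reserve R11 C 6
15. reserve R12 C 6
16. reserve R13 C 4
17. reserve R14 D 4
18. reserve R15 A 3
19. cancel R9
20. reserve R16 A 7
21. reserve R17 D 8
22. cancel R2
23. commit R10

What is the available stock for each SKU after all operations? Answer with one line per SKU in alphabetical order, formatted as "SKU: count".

Answer: A: 14
B: 46
C: 13
D: 37
E: 52

Derivation:
Step 1: reserve R1 A 1 -> on_hand[A=25 B=50 C=43 D=49 E=52] avail[A=24 B=50 C=43 D=49 E=52] open={R1}
Step 2: reserve R2 A 5 -> on_hand[A=25 B=50 C=43 D=49 E=52] avail[A=19 B=50 C=43 D=49 E=52] open={R1,R2}
Step 3: reserve R3 C 1 -> on_hand[A=25 B=50 C=43 D=49 E=52] avail[A=19 B=50 C=42 D=49 E=52] open={R1,R2,R3}
Step 4: reserve R4 C 5 -> on_hand[A=25 B=50 C=43 D=49 E=52] avail[A=19 B=50 C=37 D=49 E=52] open={R1,R2,R3,R4}
Step 5: reserve R5 C 3 -> on_hand[A=25 B=50 C=43 D=49 E=52] avail[A=19 B=50 C=34 D=49 E=52] open={R1,R2,R3,R4,R5}
Step 6: commit R5 -> on_hand[A=25 B=50 C=40 D=49 E=52] avail[A=19 B=50 C=34 D=49 E=52] open={R1,R2,R3,R4}
Step 7: reserve R6 B 1 -> on_hand[A=25 B=50 C=40 D=49 E=52] avail[A=19 B=49 C=34 D=49 E=52] open={R1,R2,R3,R4,R6}
Step 8: reserve R7 C 5 -> on_hand[A=25 B=50 C=40 D=49 E=52] avail[A=19 B=49 C=29 D=49 E=52] open={R1,R2,R3,R4,R6,R7}
Step 9: cancel R7 -> on_hand[A=25 B=50 C=40 D=49 E=52] avail[A=19 B=49 C=34 D=49 E=52] open={R1,R2,R3,R4,R6}
Step 10: reserve R8 C 5 -> on_hand[A=25 B=50 C=40 D=49 E=52] avail[A=19 B=49 C=29 D=49 E=52] open={R1,R2,R3,R4,R6,R8}
Step 11: commit R3 -> on_hand[A=25 B=50 C=39 D=49 E=52] avail[A=19 B=49 C=29 D=49 E=52] open={R1,R2,R4,R6,R8}
Step 12: reserve R9 D 7 -> on_hand[A=25 B=50 C=39 D=49 E=52] avail[A=19 B=49 C=29 D=42 E=52] open={R1,R2,R4,R6,R8,R9}
Step 13: reserve R10 B 3 -> on_hand[A=25 B=50 C=39 D=49 E=52] avail[A=19 B=46 C=29 D=42 E=52] open={R1,R10,R2,R4,R6,R8,R9}
Step 14: reserve R11 C 6 -> on_hand[A=25 B=50 C=39 D=49 E=52] avail[A=19 B=46 C=23 D=42 E=52] open={R1,R10,R11,R2,R4,R6,R8,R9}
Step 15: reserve R12 C 6 -> on_hand[A=25 B=50 C=39 D=49 E=52] avail[A=19 B=46 C=17 D=42 E=52] open={R1,R10,R11,R12,R2,R4,R6,R8,R9}
Step 16: reserve R13 C 4 -> on_hand[A=25 B=50 C=39 D=49 E=52] avail[A=19 B=46 C=13 D=42 E=52] open={R1,R10,R11,R12,R13,R2,R4,R6,R8,R9}
Step 17: reserve R14 D 4 -> on_hand[A=25 B=50 C=39 D=49 E=52] avail[A=19 B=46 C=13 D=38 E=52] open={R1,R10,R11,R12,R13,R14,R2,R4,R6,R8,R9}
Step 18: reserve R15 A 3 -> on_hand[A=25 B=50 C=39 D=49 E=52] avail[A=16 B=46 C=13 D=38 E=52] open={R1,R10,R11,R12,R13,R14,R15,R2,R4,R6,R8,R9}
Step 19: cancel R9 -> on_hand[A=25 B=50 C=39 D=49 E=52] avail[A=16 B=46 C=13 D=45 E=52] open={R1,R10,R11,R12,R13,R14,R15,R2,R4,R6,R8}
Step 20: reserve R16 A 7 -> on_hand[A=25 B=50 C=39 D=49 E=52] avail[A=9 B=46 C=13 D=45 E=52] open={R1,R10,R11,R12,R13,R14,R15,R16,R2,R4,R6,R8}
Step 21: reserve R17 D 8 -> on_hand[A=25 B=50 C=39 D=49 E=52] avail[A=9 B=46 C=13 D=37 E=52] open={R1,R10,R11,R12,R13,R14,R15,R16,R17,R2,R4,R6,R8}
Step 22: cancel R2 -> on_hand[A=25 B=50 C=39 D=49 E=52] avail[A=14 B=46 C=13 D=37 E=52] open={R1,R10,R11,R12,R13,R14,R15,R16,R17,R4,R6,R8}
Step 23: commit R10 -> on_hand[A=25 B=47 C=39 D=49 E=52] avail[A=14 B=46 C=13 D=37 E=52] open={R1,R11,R12,R13,R14,R15,R16,R17,R4,R6,R8}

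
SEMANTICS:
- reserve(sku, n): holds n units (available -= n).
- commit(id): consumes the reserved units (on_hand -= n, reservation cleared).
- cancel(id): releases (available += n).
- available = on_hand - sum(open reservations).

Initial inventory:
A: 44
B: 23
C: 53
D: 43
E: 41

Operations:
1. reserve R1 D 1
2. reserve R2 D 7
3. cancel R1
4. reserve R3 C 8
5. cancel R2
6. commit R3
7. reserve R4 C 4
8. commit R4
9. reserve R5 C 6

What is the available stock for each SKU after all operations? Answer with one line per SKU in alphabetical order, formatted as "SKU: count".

Answer: A: 44
B: 23
C: 35
D: 43
E: 41

Derivation:
Step 1: reserve R1 D 1 -> on_hand[A=44 B=23 C=53 D=43 E=41] avail[A=44 B=23 C=53 D=42 E=41] open={R1}
Step 2: reserve R2 D 7 -> on_hand[A=44 B=23 C=53 D=43 E=41] avail[A=44 B=23 C=53 D=35 E=41] open={R1,R2}
Step 3: cancel R1 -> on_hand[A=44 B=23 C=53 D=43 E=41] avail[A=44 B=23 C=53 D=36 E=41] open={R2}
Step 4: reserve R3 C 8 -> on_hand[A=44 B=23 C=53 D=43 E=41] avail[A=44 B=23 C=45 D=36 E=41] open={R2,R3}
Step 5: cancel R2 -> on_hand[A=44 B=23 C=53 D=43 E=41] avail[A=44 B=23 C=45 D=43 E=41] open={R3}
Step 6: commit R3 -> on_hand[A=44 B=23 C=45 D=43 E=41] avail[A=44 B=23 C=45 D=43 E=41] open={}
Step 7: reserve R4 C 4 -> on_hand[A=44 B=23 C=45 D=43 E=41] avail[A=44 B=23 C=41 D=43 E=41] open={R4}
Step 8: commit R4 -> on_hand[A=44 B=23 C=41 D=43 E=41] avail[A=44 B=23 C=41 D=43 E=41] open={}
Step 9: reserve R5 C 6 -> on_hand[A=44 B=23 C=41 D=43 E=41] avail[A=44 B=23 C=35 D=43 E=41] open={R5}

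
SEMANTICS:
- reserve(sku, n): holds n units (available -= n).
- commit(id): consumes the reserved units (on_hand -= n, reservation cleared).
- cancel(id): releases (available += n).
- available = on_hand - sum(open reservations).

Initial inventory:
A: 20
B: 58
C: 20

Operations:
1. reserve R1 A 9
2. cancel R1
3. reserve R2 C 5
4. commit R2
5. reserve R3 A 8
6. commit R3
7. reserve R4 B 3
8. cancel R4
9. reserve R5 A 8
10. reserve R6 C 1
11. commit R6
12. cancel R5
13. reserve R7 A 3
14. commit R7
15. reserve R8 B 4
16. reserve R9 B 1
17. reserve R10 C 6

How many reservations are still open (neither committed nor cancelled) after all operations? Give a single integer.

Answer: 3

Derivation:
Step 1: reserve R1 A 9 -> on_hand[A=20 B=58 C=20] avail[A=11 B=58 C=20] open={R1}
Step 2: cancel R1 -> on_hand[A=20 B=58 C=20] avail[A=20 B=58 C=20] open={}
Step 3: reserve R2 C 5 -> on_hand[A=20 B=58 C=20] avail[A=20 B=58 C=15] open={R2}
Step 4: commit R2 -> on_hand[A=20 B=58 C=15] avail[A=20 B=58 C=15] open={}
Step 5: reserve R3 A 8 -> on_hand[A=20 B=58 C=15] avail[A=12 B=58 C=15] open={R3}
Step 6: commit R3 -> on_hand[A=12 B=58 C=15] avail[A=12 B=58 C=15] open={}
Step 7: reserve R4 B 3 -> on_hand[A=12 B=58 C=15] avail[A=12 B=55 C=15] open={R4}
Step 8: cancel R4 -> on_hand[A=12 B=58 C=15] avail[A=12 B=58 C=15] open={}
Step 9: reserve R5 A 8 -> on_hand[A=12 B=58 C=15] avail[A=4 B=58 C=15] open={R5}
Step 10: reserve R6 C 1 -> on_hand[A=12 B=58 C=15] avail[A=4 B=58 C=14] open={R5,R6}
Step 11: commit R6 -> on_hand[A=12 B=58 C=14] avail[A=4 B=58 C=14] open={R5}
Step 12: cancel R5 -> on_hand[A=12 B=58 C=14] avail[A=12 B=58 C=14] open={}
Step 13: reserve R7 A 3 -> on_hand[A=12 B=58 C=14] avail[A=9 B=58 C=14] open={R7}
Step 14: commit R7 -> on_hand[A=9 B=58 C=14] avail[A=9 B=58 C=14] open={}
Step 15: reserve R8 B 4 -> on_hand[A=9 B=58 C=14] avail[A=9 B=54 C=14] open={R8}
Step 16: reserve R9 B 1 -> on_hand[A=9 B=58 C=14] avail[A=9 B=53 C=14] open={R8,R9}
Step 17: reserve R10 C 6 -> on_hand[A=9 B=58 C=14] avail[A=9 B=53 C=8] open={R10,R8,R9}
Open reservations: ['R10', 'R8', 'R9'] -> 3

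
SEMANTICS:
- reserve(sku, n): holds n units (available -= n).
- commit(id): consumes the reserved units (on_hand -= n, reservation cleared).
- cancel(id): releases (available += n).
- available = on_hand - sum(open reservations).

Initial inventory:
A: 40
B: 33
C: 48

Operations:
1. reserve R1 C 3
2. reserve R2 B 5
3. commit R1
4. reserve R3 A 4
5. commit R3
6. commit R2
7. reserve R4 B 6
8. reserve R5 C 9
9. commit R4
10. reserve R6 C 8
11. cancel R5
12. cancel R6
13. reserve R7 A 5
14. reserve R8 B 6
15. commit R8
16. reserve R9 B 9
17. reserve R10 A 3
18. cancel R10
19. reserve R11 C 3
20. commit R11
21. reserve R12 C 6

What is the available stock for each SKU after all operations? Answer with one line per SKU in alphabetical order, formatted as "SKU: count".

Step 1: reserve R1 C 3 -> on_hand[A=40 B=33 C=48] avail[A=40 B=33 C=45] open={R1}
Step 2: reserve R2 B 5 -> on_hand[A=40 B=33 C=48] avail[A=40 B=28 C=45] open={R1,R2}
Step 3: commit R1 -> on_hand[A=40 B=33 C=45] avail[A=40 B=28 C=45] open={R2}
Step 4: reserve R3 A 4 -> on_hand[A=40 B=33 C=45] avail[A=36 B=28 C=45] open={R2,R3}
Step 5: commit R3 -> on_hand[A=36 B=33 C=45] avail[A=36 B=28 C=45] open={R2}
Step 6: commit R2 -> on_hand[A=36 B=28 C=45] avail[A=36 B=28 C=45] open={}
Step 7: reserve R4 B 6 -> on_hand[A=36 B=28 C=45] avail[A=36 B=22 C=45] open={R4}
Step 8: reserve R5 C 9 -> on_hand[A=36 B=28 C=45] avail[A=36 B=22 C=36] open={R4,R5}
Step 9: commit R4 -> on_hand[A=36 B=22 C=45] avail[A=36 B=22 C=36] open={R5}
Step 10: reserve R6 C 8 -> on_hand[A=36 B=22 C=45] avail[A=36 B=22 C=28] open={R5,R6}
Step 11: cancel R5 -> on_hand[A=36 B=22 C=45] avail[A=36 B=22 C=37] open={R6}
Step 12: cancel R6 -> on_hand[A=36 B=22 C=45] avail[A=36 B=22 C=45] open={}
Step 13: reserve R7 A 5 -> on_hand[A=36 B=22 C=45] avail[A=31 B=22 C=45] open={R7}
Step 14: reserve R8 B 6 -> on_hand[A=36 B=22 C=45] avail[A=31 B=16 C=45] open={R7,R8}
Step 15: commit R8 -> on_hand[A=36 B=16 C=45] avail[A=31 B=16 C=45] open={R7}
Step 16: reserve R9 B 9 -> on_hand[A=36 B=16 C=45] avail[A=31 B=7 C=45] open={R7,R9}
Step 17: reserve R10 A 3 -> on_hand[A=36 B=16 C=45] avail[A=28 B=7 C=45] open={R10,R7,R9}
Step 18: cancel R10 -> on_hand[A=36 B=16 C=45] avail[A=31 B=7 C=45] open={R7,R9}
Step 19: reserve R11 C 3 -> on_hand[A=36 B=16 C=45] avail[A=31 B=7 C=42] open={R11,R7,R9}
Step 20: commit R11 -> on_hand[A=36 B=16 C=42] avail[A=31 B=7 C=42] open={R7,R9}
Step 21: reserve R12 C 6 -> on_hand[A=36 B=16 C=42] avail[A=31 B=7 C=36] open={R12,R7,R9}

Answer: A: 31
B: 7
C: 36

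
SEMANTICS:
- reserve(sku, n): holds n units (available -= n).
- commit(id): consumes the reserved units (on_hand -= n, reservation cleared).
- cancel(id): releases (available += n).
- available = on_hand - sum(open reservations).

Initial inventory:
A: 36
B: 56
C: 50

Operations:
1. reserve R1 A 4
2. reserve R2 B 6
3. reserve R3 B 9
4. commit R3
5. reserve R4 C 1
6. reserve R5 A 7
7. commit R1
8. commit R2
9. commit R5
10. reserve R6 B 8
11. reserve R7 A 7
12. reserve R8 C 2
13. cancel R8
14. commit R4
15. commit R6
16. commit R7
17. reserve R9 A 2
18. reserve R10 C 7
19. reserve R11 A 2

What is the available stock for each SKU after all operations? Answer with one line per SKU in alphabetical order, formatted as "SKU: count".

Step 1: reserve R1 A 4 -> on_hand[A=36 B=56 C=50] avail[A=32 B=56 C=50] open={R1}
Step 2: reserve R2 B 6 -> on_hand[A=36 B=56 C=50] avail[A=32 B=50 C=50] open={R1,R2}
Step 3: reserve R3 B 9 -> on_hand[A=36 B=56 C=50] avail[A=32 B=41 C=50] open={R1,R2,R3}
Step 4: commit R3 -> on_hand[A=36 B=47 C=50] avail[A=32 B=41 C=50] open={R1,R2}
Step 5: reserve R4 C 1 -> on_hand[A=36 B=47 C=50] avail[A=32 B=41 C=49] open={R1,R2,R4}
Step 6: reserve R5 A 7 -> on_hand[A=36 B=47 C=50] avail[A=25 B=41 C=49] open={R1,R2,R4,R5}
Step 7: commit R1 -> on_hand[A=32 B=47 C=50] avail[A=25 B=41 C=49] open={R2,R4,R5}
Step 8: commit R2 -> on_hand[A=32 B=41 C=50] avail[A=25 B=41 C=49] open={R4,R5}
Step 9: commit R5 -> on_hand[A=25 B=41 C=50] avail[A=25 B=41 C=49] open={R4}
Step 10: reserve R6 B 8 -> on_hand[A=25 B=41 C=50] avail[A=25 B=33 C=49] open={R4,R6}
Step 11: reserve R7 A 7 -> on_hand[A=25 B=41 C=50] avail[A=18 B=33 C=49] open={R4,R6,R7}
Step 12: reserve R8 C 2 -> on_hand[A=25 B=41 C=50] avail[A=18 B=33 C=47] open={R4,R6,R7,R8}
Step 13: cancel R8 -> on_hand[A=25 B=41 C=50] avail[A=18 B=33 C=49] open={R4,R6,R7}
Step 14: commit R4 -> on_hand[A=25 B=41 C=49] avail[A=18 B=33 C=49] open={R6,R7}
Step 15: commit R6 -> on_hand[A=25 B=33 C=49] avail[A=18 B=33 C=49] open={R7}
Step 16: commit R7 -> on_hand[A=18 B=33 C=49] avail[A=18 B=33 C=49] open={}
Step 17: reserve R9 A 2 -> on_hand[A=18 B=33 C=49] avail[A=16 B=33 C=49] open={R9}
Step 18: reserve R10 C 7 -> on_hand[A=18 B=33 C=49] avail[A=16 B=33 C=42] open={R10,R9}
Step 19: reserve R11 A 2 -> on_hand[A=18 B=33 C=49] avail[A=14 B=33 C=42] open={R10,R11,R9}

Answer: A: 14
B: 33
C: 42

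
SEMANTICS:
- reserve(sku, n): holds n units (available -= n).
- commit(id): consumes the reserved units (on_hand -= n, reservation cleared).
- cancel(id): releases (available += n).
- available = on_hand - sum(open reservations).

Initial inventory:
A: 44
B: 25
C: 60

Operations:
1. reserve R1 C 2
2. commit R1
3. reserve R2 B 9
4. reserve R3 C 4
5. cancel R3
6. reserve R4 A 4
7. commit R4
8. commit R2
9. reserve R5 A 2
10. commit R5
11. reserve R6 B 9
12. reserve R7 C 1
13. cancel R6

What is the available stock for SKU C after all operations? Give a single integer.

Answer: 57

Derivation:
Step 1: reserve R1 C 2 -> on_hand[A=44 B=25 C=60] avail[A=44 B=25 C=58] open={R1}
Step 2: commit R1 -> on_hand[A=44 B=25 C=58] avail[A=44 B=25 C=58] open={}
Step 3: reserve R2 B 9 -> on_hand[A=44 B=25 C=58] avail[A=44 B=16 C=58] open={R2}
Step 4: reserve R3 C 4 -> on_hand[A=44 B=25 C=58] avail[A=44 B=16 C=54] open={R2,R3}
Step 5: cancel R3 -> on_hand[A=44 B=25 C=58] avail[A=44 B=16 C=58] open={R2}
Step 6: reserve R4 A 4 -> on_hand[A=44 B=25 C=58] avail[A=40 B=16 C=58] open={R2,R4}
Step 7: commit R4 -> on_hand[A=40 B=25 C=58] avail[A=40 B=16 C=58] open={R2}
Step 8: commit R2 -> on_hand[A=40 B=16 C=58] avail[A=40 B=16 C=58] open={}
Step 9: reserve R5 A 2 -> on_hand[A=40 B=16 C=58] avail[A=38 B=16 C=58] open={R5}
Step 10: commit R5 -> on_hand[A=38 B=16 C=58] avail[A=38 B=16 C=58] open={}
Step 11: reserve R6 B 9 -> on_hand[A=38 B=16 C=58] avail[A=38 B=7 C=58] open={R6}
Step 12: reserve R7 C 1 -> on_hand[A=38 B=16 C=58] avail[A=38 B=7 C=57] open={R6,R7}
Step 13: cancel R6 -> on_hand[A=38 B=16 C=58] avail[A=38 B=16 C=57] open={R7}
Final available[C] = 57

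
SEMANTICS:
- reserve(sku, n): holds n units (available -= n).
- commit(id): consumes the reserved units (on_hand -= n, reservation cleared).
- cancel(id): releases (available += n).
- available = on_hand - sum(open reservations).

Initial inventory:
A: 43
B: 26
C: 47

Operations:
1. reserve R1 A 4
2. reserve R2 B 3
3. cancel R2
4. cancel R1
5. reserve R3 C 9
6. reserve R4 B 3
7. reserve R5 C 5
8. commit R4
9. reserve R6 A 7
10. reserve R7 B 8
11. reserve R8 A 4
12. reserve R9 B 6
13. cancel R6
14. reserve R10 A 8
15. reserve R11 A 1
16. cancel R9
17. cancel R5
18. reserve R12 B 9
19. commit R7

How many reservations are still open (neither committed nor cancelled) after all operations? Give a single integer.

Step 1: reserve R1 A 4 -> on_hand[A=43 B=26 C=47] avail[A=39 B=26 C=47] open={R1}
Step 2: reserve R2 B 3 -> on_hand[A=43 B=26 C=47] avail[A=39 B=23 C=47] open={R1,R2}
Step 3: cancel R2 -> on_hand[A=43 B=26 C=47] avail[A=39 B=26 C=47] open={R1}
Step 4: cancel R1 -> on_hand[A=43 B=26 C=47] avail[A=43 B=26 C=47] open={}
Step 5: reserve R3 C 9 -> on_hand[A=43 B=26 C=47] avail[A=43 B=26 C=38] open={R3}
Step 6: reserve R4 B 3 -> on_hand[A=43 B=26 C=47] avail[A=43 B=23 C=38] open={R3,R4}
Step 7: reserve R5 C 5 -> on_hand[A=43 B=26 C=47] avail[A=43 B=23 C=33] open={R3,R4,R5}
Step 8: commit R4 -> on_hand[A=43 B=23 C=47] avail[A=43 B=23 C=33] open={R3,R5}
Step 9: reserve R6 A 7 -> on_hand[A=43 B=23 C=47] avail[A=36 B=23 C=33] open={R3,R5,R6}
Step 10: reserve R7 B 8 -> on_hand[A=43 B=23 C=47] avail[A=36 B=15 C=33] open={R3,R5,R6,R7}
Step 11: reserve R8 A 4 -> on_hand[A=43 B=23 C=47] avail[A=32 B=15 C=33] open={R3,R5,R6,R7,R8}
Step 12: reserve R9 B 6 -> on_hand[A=43 B=23 C=47] avail[A=32 B=9 C=33] open={R3,R5,R6,R7,R8,R9}
Step 13: cancel R6 -> on_hand[A=43 B=23 C=47] avail[A=39 B=9 C=33] open={R3,R5,R7,R8,R9}
Step 14: reserve R10 A 8 -> on_hand[A=43 B=23 C=47] avail[A=31 B=9 C=33] open={R10,R3,R5,R7,R8,R9}
Step 15: reserve R11 A 1 -> on_hand[A=43 B=23 C=47] avail[A=30 B=9 C=33] open={R10,R11,R3,R5,R7,R8,R9}
Step 16: cancel R9 -> on_hand[A=43 B=23 C=47] avail[A=30 B=15 C=33] open={R10,R11,R3,R5,R7,R8}
Step 17: cancel R5 -> on_hand[A=43 B=23 C=47] avail[A=30 B=15 C=38] open={R10,R11,R3,R7,R8}
Step 18: reserve R12 B 9 -> on_hand[A=43 B=23 C=47] avail[A=30 B=6 C=38] open={R10,R11,R12,R3,R7,R8}
Step 19: commit R7 -> on_hand[A=43 B=15 C=47] avail[A=30 B=6 C=38] open={R10,R11,R12,R3,R8}
Open reservations: ['R10', 'R11', 'R12', 'R3', 'R8'] -> 5

Answer: 5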